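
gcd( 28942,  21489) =29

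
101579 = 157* 647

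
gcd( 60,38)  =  2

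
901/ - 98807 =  - 901/98807 = - 0.01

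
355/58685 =71/11737 = 0.01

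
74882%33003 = 8876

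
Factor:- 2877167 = - 2877167^1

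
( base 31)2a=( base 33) 26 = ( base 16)48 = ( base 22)36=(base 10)72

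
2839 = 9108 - 6269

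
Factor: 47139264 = 2^6*3^2*81839^1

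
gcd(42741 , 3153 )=3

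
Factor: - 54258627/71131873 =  - 3^1*241^( - 1) * 295153^(-1)*18086209^1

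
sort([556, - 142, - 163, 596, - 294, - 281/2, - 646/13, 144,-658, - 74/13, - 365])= [ - 658, - 365, - 294,-163, - 142, - 281/2, - 646/13, - 74/13, 144,  556,596]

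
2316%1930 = 386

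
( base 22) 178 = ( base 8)1206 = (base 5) 10041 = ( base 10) 646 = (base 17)240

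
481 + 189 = 670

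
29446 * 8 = 235568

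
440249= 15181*29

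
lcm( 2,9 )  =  18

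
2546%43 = 9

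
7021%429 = 157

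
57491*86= 4944226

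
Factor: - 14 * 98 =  -2^2*7^3 = - 1372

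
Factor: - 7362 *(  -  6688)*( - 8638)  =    -  425309689728 = - 2^7 * 3^2 * 7^1*11^1 *19^1 * 409^1*617^1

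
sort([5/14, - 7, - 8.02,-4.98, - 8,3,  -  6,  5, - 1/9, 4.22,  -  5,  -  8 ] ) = [ - 8.02,  -  8, - 8,-7 , - 6, -5,-4.98, - 1/9,  5/14, 3,4.22, 5] 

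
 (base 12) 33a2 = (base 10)5738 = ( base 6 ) 42322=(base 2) 1011001101010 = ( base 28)78q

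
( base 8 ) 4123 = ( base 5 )32011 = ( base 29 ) 2FE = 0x853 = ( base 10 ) 2131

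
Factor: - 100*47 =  - 2^2*5^2*47^1 = - 4700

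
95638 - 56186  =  39452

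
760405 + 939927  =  1700332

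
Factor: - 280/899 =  - 2^3*5^1*7^1*29^( - 1)*31^( - 1)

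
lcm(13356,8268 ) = 173628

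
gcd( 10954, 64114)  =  2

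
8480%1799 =1284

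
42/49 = 6/7  =  0.86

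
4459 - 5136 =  - 677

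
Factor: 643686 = 2^1*3^1*71^1 *1511^1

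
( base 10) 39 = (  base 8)47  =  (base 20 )1J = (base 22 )1H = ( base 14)2b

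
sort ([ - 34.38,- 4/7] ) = [-34.38,-4/7]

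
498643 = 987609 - 488966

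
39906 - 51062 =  -11156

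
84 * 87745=7370580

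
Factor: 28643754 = 2^1*3^1*19^1*251261^1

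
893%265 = 98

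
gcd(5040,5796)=252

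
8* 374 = 2992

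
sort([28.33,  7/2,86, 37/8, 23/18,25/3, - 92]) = [ - 92, 23/18, 7/2, 37/8, 25/3,28.33, 86] 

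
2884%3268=2884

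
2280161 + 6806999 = 9087160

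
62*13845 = 858390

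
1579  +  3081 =4660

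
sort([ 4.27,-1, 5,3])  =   [ - 1, 3,4.27, 5]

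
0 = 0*0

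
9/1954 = 9/1954  =  0.00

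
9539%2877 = 908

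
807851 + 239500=1047351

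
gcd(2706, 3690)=246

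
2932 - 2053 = 879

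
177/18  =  59/6  =  9.83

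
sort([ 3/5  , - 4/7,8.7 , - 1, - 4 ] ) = [-4, - 1, - 4/7, 3/5,8.7] 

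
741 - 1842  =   - 1101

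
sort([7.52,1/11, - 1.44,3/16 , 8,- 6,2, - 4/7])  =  [  -  6 ,  -  1.44, - 4/7,1/11,  3/16,2,7.52 , 8] 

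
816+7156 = 7972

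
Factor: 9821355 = 3^1*5^1 * 47^1*13931^1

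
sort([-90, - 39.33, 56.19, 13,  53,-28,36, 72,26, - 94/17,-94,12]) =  [ - 94,-90, - 39.33, - 28, - 94/17,12,13,26,  36, 53 , 56.19, 72 ] 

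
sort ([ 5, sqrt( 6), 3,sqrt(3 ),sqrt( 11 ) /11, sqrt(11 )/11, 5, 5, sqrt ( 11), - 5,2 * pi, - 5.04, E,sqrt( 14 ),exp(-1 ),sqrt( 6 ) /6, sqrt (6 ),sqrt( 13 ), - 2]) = [  -  5.04, - 5,-2,sqrt( 11 ) /11,sqrt(11)/11,exp(-1), sqrt( 6) /6,sqrt( 3 )  ,  sqrt( 6), sqrt( 6),E, 3,sqrt( 11), sqrt( 13),sqrt (14 ),5, 5,5,2 * pi]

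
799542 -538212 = 261330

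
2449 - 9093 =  - 6644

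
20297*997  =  20236109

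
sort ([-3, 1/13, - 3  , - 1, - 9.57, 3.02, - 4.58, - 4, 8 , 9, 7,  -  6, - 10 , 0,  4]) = [ - 10, - 9.57, - 6,-4.58 ,- 4,-3, - 3, - 1,0, 1/13, 3.02, 4, 7,8, 9]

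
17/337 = 17/337 = 0.05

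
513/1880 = 513/1880 = 0.27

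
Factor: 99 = 3^2 * 11^1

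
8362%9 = 1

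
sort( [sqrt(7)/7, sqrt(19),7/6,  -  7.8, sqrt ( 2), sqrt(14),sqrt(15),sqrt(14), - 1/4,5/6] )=[ - 7.8, - 1/4,sqrt( 7)/7,  5/6,7/6,sqrt( 2),sqrt(14 ),sqrt( 14),  sqrt( 15),sqrt( 19)] 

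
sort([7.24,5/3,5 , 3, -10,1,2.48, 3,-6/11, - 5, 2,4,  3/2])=[-10,-5, - 6/11,1 , 3/2,5/3,  2,2.48,3, 3 , 4,5,  7.24]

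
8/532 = 2/133 =0.02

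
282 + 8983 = 9265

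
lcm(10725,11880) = 772200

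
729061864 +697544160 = 1426606024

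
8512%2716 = 364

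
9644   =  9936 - 292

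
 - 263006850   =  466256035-729262885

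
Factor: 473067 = 3^3*7^1* 2503^1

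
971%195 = 191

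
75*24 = 1800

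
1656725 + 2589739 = 4246464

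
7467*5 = 37335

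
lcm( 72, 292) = 5256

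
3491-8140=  - 4649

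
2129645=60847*35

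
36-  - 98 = 134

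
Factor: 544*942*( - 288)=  - 2^11*3^3*17^1*  157^1 = - 147585024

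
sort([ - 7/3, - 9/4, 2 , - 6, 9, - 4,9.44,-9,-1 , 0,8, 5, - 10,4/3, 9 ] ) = [ - 10, - 9, - 6,- 4 , - 7/3,- 9/4, - 1 , 0,4/3, 2, 5,8,9 , 9, 9.44] 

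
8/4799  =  8/4799 = 0.00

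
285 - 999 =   -  714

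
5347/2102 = 2+1143/2102 = 2.54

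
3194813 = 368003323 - 364808510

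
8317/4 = 2079 + 1/4 = 2079.25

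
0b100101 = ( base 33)14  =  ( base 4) 211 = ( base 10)37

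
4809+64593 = 69402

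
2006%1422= 584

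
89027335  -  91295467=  - 2268132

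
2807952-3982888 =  - 1174936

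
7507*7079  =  53142053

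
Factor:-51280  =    -  2^4*5^1*641^1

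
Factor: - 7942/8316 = - 361/378  =  - 2^( - 1 )*3^( - 3)*7^ (-1)*19^2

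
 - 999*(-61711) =61649289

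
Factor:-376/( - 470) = 4/5  =  2^2* 5^(-1)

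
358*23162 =8291996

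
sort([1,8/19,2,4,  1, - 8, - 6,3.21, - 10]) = [ - 10, - 8, - 6 , 8/19,1, 1,2, 3.21, 4 ]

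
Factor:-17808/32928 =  -53/98=-2^( -1 )*7^( - 2) * 53^1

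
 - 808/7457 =  -  808/7457= -0.11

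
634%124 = 14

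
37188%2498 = 2216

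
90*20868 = 1878120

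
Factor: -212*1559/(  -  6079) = 2^2*53^1*1559^1*6079^( - 1) = 330508/6079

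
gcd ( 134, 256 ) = 2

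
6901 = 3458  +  3443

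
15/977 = 15/977= 0.02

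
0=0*50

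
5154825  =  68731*75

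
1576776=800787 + 775989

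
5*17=85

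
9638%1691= 1183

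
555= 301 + 254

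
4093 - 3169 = 924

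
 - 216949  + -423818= - 640767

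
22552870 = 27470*821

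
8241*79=651039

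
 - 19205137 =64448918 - 83654055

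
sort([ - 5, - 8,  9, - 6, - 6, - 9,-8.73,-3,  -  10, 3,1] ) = [ - 10, - 9 , - 8.73, - 8, - 6,  -  6,  -  5, - 3,  1,3,9]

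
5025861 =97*51813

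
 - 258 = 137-395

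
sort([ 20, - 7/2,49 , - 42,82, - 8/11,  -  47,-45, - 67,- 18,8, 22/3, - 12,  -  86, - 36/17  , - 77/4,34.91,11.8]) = [ - 86, - 67, - 47, - 45,-42,  -  77/4, - 18 , - 12, - 7/2 , - 36/17, - 8/11,22/3,8, 11.8, 20 , 34.91,  49,82]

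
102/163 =102/163 =0.63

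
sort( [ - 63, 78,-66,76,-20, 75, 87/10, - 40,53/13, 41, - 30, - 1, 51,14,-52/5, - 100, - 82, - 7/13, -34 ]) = [ -100, - 82, - 66, - 63,-40, - 34, - 30,-20, - 52/5,  -  1, - 7/13,53/13,87/10,14, 41,  51,75,76, 78 ] 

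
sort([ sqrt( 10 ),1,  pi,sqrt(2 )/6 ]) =[ sqrt( 2)/6, 1,pi,sqrt( 10 )]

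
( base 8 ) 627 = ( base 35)BM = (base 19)128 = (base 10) 407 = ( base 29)e1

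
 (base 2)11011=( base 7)36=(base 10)27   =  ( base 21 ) 16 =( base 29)r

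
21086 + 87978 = 109064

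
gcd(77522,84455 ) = 1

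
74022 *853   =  63140766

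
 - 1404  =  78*( - 18 ) 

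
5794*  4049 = 23459906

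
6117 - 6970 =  - 853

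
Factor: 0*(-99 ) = 0^1 = 0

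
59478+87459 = 146937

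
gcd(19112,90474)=2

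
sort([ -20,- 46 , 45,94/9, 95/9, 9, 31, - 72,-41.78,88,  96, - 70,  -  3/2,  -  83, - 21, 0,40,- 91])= [- 91,-83, - 72, - 70,-46,-41.78,-21, -20, - 3/2, 0,9,94/9,95/9,31,40,45,88,96 ] 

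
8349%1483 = 934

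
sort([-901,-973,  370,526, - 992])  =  [ - 992,-973,-901, 370,  526]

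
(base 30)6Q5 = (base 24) AHH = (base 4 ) 1200221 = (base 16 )1829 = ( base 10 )6185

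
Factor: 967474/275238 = 3^( - 4 ) * 227^1*1699^( - 1)*2131^1= 483737/137619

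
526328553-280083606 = 246244947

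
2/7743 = 2/7743  =  0.00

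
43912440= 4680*9383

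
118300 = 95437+22863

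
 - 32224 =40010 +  - 72234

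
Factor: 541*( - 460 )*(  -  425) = 2^2*5^3*17^1*23^1* 541^1 = 105765500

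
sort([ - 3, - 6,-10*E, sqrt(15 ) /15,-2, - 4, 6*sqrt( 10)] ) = [ - 10*E, - 6 , - 4, - 3, -2, sqrt(15)/15, 6*sqrt ( 10) ] 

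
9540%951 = 30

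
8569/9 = 952 +1/9 = 952.11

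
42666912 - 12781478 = 29885434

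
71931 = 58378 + 13553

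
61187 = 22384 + 38803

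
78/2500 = 39/1250 = 0.03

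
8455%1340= 415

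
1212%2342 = 1212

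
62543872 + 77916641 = 140460513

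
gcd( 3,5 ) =1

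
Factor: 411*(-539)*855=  - 3^3*5^1*7^2*11^1*19^1*137^1 = -189407295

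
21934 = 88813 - 66879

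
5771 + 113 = 5884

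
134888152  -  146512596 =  - 11624444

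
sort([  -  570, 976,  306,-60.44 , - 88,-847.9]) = [ - 847.9, -570, - 88,-60.44, 306,976]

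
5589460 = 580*9637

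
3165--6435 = 9600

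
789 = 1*789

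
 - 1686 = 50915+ -52601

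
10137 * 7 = 70959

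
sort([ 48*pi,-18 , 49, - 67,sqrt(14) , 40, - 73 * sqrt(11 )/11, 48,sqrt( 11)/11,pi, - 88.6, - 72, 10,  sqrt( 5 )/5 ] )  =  [ - 88.6, - 72, - 67, - 73*sqrt( 11 )/11, -18 , sqrt(11)/11,sqrt(  5 )/5,  pi,sqrt( 14 ), 10, 40 , 48, 49,48*pi] 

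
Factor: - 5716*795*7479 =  - 2^2*3^4*5^1* 53^1 *277^1*1429^1=- 33986221380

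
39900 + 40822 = 80722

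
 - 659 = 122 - 781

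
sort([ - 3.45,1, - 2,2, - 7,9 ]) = [-7, - 3.45 , - 2 , 1, 2,9] 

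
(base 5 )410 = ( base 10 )105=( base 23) 4D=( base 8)151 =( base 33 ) 36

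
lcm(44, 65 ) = 2860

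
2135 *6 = 12810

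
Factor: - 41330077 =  - 17^1 * 2431181^1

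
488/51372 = 122/12843 = 0.01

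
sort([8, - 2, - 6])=[ - 6, - 2,8]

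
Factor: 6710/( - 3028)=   -3355/1514 = - 2^( - 1) * 5^1*11^1*61^1*757^( - 1)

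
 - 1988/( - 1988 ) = 1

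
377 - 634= - 257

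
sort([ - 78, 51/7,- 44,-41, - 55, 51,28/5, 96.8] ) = [ - 78, - 55,-44 ,  -  41, 28/5, 51/7,51 , 96.8 ] 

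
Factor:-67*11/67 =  - 11  =  - 11^1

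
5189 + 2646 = 7835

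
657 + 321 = 978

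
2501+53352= 55853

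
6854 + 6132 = 12986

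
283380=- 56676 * ( - 5 ) 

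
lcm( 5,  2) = 10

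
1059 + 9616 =10675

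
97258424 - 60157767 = 37100657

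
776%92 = 40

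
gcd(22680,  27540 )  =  1620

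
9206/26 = 354 + 1/13 = 354.08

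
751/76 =9 + 67/76=9.88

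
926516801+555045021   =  1481561822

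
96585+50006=146591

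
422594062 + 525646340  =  948240402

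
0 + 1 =1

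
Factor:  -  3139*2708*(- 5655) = 48069829860 = 2^2*3^1*5^1*13^1 * 29^1 * 43^1 * 73^1 * 677^1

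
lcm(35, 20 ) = 140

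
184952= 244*758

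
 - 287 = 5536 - 5823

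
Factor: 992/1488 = 2/3 = 2^1*3^( - 1)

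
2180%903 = 374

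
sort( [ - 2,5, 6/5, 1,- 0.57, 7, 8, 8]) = [ - 2,-0.57, 1,  6/5, 5,7, 8,8] 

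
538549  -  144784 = 393765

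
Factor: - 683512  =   - 2^3*85439^1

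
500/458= 1  +  21/229 = 1.09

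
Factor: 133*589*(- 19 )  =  -1488403 = -  7^1*19^3*31^1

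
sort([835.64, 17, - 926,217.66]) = [ - 926,17,217.66,835.64 ] 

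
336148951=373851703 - 37702752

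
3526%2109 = 1417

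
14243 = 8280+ 5963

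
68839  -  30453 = 38386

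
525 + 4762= 5287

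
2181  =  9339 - 7158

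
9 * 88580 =797220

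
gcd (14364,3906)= 126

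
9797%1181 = 349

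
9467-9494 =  - 27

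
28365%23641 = 4724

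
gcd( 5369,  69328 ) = 7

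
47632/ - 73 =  - 653 + 37/73 = - 652.49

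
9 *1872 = 16848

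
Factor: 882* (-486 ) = -2^2*3^7* 7^2 = - 428652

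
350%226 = 124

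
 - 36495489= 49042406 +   -  85537895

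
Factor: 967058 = 2^1*23^1*21023^1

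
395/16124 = 395/16124 = 0.02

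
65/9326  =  65/9326 = 0.01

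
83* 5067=420561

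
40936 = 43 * 952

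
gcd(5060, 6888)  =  4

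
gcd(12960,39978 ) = 18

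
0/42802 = 0 = 0.00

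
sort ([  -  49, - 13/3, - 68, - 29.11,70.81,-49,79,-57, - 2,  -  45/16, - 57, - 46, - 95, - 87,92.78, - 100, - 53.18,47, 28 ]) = [ - 100, - 95,- 87,  -  68, - 57, - 57  ,-53.18, - 49,-49, - 46, - 29.11,-13/3, - 45/16, - 2, 28,47,70.81 , 79, 92.78]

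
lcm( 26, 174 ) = 2262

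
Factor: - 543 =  - 3^1* 181^1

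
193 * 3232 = 623776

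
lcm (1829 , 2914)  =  171926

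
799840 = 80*9998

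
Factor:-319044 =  - 2^2*3^1*11^1*2417^1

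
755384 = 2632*287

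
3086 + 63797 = 66883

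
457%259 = 198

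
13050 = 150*87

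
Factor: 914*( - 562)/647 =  - 2^2*281^1*457^1*647^ (  -  1 ) = - 513668/647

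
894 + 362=1256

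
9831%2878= 1197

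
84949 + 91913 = 176862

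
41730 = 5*8346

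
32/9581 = 32/9581= 0.00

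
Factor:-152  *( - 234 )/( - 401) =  - 2^4*3^2*13^1*19^1*401^( - 1) = - 35568/401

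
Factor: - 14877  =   - 3^3*19^1 * 29^1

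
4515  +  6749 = 11264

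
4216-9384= - 5168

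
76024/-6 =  - 12671 + 1/3 = - 12670.67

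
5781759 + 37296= 5819055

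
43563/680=43563/680 = 64.06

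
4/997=4/997 = 0.00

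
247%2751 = 247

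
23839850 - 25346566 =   -  1506716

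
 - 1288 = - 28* 46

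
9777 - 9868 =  - 91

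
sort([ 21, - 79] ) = [ - 79, 21]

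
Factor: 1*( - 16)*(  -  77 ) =1232 = 2^4*7^1*11^1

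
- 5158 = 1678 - 6836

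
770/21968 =385/10984 = 0.04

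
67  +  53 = 120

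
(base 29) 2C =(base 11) 64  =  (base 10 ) 70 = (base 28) 2E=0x46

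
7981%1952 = 173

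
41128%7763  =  2313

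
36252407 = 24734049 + 11518358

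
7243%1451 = 1439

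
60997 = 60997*1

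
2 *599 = 1198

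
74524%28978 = 16568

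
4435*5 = 22175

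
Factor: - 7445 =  - 5^1 * 1489^1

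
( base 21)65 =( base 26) 51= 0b10000011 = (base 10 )131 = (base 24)5b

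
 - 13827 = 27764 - 41591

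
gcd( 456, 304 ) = 152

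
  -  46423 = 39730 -86153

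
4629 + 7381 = 12010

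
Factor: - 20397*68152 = -1390096344 = - 2^3 * 3^1*7^1*13^1*523^1*1217^1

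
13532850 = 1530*8845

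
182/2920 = 91/1460 = 0.06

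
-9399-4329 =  - 13728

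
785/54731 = 785/54731 = 0.01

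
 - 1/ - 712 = 1/712=0.00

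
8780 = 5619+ 3161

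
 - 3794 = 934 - 4728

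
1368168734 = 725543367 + 642625367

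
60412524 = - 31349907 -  - 91762431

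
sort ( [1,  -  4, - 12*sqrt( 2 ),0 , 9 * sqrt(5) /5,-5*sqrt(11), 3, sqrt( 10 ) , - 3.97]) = [ - 12 * sqrt(  2 ), -5 * sqrt(11),-4, - 3.97, 0, 1, 3 , sqrt (10), 9 * sqrt( 5)/5 ] 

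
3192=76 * 42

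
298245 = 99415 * 3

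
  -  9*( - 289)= 2601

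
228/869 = 228/869 = 0.26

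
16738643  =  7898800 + 8839843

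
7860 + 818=8678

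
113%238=113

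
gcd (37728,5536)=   32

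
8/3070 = 4/1535 = 0.00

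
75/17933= 75/17933= 0.00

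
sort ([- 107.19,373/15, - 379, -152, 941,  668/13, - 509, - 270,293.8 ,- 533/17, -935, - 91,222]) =[- 935, - 509, - 379, - 270, - 152, - 107.19, - 91, - 533/17, 373/15,668/13 , 222,  293.8, 941]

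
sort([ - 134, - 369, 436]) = [ - 369, - 134,  436 ]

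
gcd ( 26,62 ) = 2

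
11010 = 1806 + 9204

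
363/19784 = 363/19784 = 0.02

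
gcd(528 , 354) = 6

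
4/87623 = 4/87623 = 0.00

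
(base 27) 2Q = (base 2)1010000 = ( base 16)50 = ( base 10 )80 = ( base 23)3b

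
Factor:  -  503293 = - 7^1*71899^1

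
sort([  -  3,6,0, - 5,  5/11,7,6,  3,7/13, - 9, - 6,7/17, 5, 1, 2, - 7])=[ - 9 , - 7, - 6, - 5 ,-3, 0,7/17, 5/11, 7/13,1, 2,3, 5, 6, 6, 7 ]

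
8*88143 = 705144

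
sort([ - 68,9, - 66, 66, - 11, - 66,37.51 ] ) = [ - 68,-66,- 66, - 11,9, 37.51, 66] 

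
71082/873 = 81  +  41/97 = 81.42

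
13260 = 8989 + 4271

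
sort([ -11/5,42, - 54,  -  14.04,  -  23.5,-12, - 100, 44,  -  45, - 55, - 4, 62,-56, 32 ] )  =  [ - 100, - 56,  -  55  , - 54,- 45,-23.5,  -  14.04,- 12,  -  4, - 11/5,32,42, 44, 62] 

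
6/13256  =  3/6628=0.00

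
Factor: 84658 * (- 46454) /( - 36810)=1966351366/18405= 2^1*3^( - 2)*5^( - 1)*7^1*409^( -1)*6047^1*23227^1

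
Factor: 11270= 2^1*5^1  *7^2*23^1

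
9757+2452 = 12209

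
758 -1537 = - 779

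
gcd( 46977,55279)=7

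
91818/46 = 45909/23 = 1996.04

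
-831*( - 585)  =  486135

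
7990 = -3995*(-2) 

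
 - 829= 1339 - 2168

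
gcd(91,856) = 1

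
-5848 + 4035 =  - 1813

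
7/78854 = 7/78854  =  0.00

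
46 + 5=51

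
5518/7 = 788 + 2/7 = 788.29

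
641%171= 128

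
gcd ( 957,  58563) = 3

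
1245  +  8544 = 9789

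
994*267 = 265398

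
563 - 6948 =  -6385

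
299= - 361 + 660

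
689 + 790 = 1479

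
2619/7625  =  2619/7625 = 0.34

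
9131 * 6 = 54786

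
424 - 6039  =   - 5615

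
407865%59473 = 51027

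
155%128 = 27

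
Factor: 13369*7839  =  104799591  =  3^2*13^1* 29^1*67^1*461^1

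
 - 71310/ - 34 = 2097 + 6/17 =2097.35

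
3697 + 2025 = 5722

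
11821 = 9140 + 2681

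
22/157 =22/157=   0.14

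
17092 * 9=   153828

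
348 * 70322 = 24472056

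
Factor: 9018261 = 3^2*7^1*43^1*3329^1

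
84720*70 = 5930400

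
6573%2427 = 1719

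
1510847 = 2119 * 713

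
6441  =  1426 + 5015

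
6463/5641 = 1 + 822/5641 = 1.15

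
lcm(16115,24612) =1353660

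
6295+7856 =14151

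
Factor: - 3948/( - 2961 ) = 4/3 = 2^2*3^( - 1 )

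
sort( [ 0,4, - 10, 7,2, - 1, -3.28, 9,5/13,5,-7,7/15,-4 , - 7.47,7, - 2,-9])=[-10, - 9, - 7.47, - 7, - 4,  -  3.28, - 2, -1 , 0, 5/13, 7/15, 2, 4, 5, 7,7,9 ] 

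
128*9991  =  1278848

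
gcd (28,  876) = 4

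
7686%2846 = 1994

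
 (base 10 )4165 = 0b1000001000101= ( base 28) 58L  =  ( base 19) ba4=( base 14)1737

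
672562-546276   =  126286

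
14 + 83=97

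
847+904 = 1751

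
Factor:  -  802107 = -3^2*89123^1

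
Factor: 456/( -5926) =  - 228/2963 =- 2^2* 3^1*19^1 * 2963^(-1 )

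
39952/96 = 416 + 1/6 = 416.17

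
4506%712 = 234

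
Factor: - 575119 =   -  575119^1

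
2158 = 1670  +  488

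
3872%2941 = 931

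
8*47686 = 381488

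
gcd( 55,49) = 1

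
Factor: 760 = 2^3*5^1*19^1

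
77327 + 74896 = 152223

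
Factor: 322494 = 2^1*3^1*59^1*911^1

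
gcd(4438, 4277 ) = 7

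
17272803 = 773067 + 16499736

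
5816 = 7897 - 2081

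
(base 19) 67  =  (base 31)3s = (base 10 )121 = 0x79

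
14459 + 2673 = 17132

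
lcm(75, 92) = 6900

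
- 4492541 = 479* ( - 9379) 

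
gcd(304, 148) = 4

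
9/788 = 9/788 = 0.01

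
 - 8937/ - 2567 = 3+1236/2567 = 3.48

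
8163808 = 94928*86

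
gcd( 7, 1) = 1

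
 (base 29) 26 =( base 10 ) 64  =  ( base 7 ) 121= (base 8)100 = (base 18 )3A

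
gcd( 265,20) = 5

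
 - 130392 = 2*( - 65196 )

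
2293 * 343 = 786499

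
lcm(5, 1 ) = 5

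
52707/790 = 66+567/790 = 66.72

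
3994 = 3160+834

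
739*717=529863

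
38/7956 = 19/3978 = 0.00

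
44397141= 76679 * 579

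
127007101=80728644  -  -46278457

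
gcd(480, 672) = 96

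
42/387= 14/129  =  0.11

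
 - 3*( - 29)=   87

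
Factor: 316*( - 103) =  - 2^2 *79^1*103^1 = - 32548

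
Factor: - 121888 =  - 2^5  *  13^1*293^1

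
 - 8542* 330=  - 2818860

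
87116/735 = 87116/735 = 118.53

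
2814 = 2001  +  813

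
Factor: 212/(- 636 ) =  - 1/3 = - 3^( - 1 ) 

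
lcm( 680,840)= 14280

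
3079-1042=2037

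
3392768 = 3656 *928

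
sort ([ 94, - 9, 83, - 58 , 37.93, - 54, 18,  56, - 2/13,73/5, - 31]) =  [ - 58, - 54,-31,-9,-2/13, 73/5, 18,37.93,56,83,  94]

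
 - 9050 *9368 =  - 84780400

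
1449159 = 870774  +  578385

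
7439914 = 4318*1723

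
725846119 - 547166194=178679925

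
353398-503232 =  - 149834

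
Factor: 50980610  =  2^1*5^1*19^1*251^1*1069^1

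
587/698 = 587/698 =0.84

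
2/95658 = 1/47829=0.00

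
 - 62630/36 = -1740  +  5/18 =- 1739.72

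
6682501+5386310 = 12068811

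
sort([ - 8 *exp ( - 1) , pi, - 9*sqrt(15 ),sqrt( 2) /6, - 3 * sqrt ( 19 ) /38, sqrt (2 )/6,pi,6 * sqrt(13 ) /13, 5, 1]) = [ - 9*sqrt( 15 ),- 8*exp( - 1 ), - 3*sqrt (19)/38,sqrt( 2)/6,sqrt( 2)/6,1,  6*sqrt( 13)/13 , pi,pi, 5]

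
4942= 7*706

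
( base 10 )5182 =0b1010000111110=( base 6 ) 35554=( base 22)afc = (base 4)1100332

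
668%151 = 64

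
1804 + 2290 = 4094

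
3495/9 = 388 + 1/3   =  388.33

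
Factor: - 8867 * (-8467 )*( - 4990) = -2^1*5^1*499^1 * 8467^1 *8867^1 =- 374633676110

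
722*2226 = 1607172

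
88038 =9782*9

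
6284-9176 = -2892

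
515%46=9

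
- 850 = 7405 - 8255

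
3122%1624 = 1498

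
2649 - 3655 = - 1006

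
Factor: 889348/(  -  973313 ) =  - 2^2 * 11^( - 1)*19^ ( - 1)*4657^(  -  1)*222337^1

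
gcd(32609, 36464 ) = 1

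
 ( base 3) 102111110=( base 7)33303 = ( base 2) 10000010111110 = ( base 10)8382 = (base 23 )FJA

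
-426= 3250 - 3676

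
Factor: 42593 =191^1 *223^1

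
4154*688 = 2857952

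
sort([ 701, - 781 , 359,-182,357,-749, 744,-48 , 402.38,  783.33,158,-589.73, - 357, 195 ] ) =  [-781,-749, - 589.73, - 357, -182,  -  48,158, 195,357, 359, 402.38,701, 744,  783.33 ] 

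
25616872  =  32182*796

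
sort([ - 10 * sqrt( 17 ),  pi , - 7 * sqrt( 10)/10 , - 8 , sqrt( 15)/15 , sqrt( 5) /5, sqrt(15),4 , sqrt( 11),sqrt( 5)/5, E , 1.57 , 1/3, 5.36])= [ - 10*sqrt(17), - 8, - 7*sqrt(10 )/10, sqrt( 15)/15,  1/3, sqrt( 5)/5, sqrt(5) /5,1.57,E,pi,sqrt(11 ), sqrt( 15) , 4 , 5.36]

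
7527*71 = 534417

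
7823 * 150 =1173450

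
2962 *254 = 752348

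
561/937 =561/937 = 0.60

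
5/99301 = 5/99301 =0.00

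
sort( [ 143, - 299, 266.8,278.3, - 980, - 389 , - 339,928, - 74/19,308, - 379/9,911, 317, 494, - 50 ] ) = [ - 980, - 389, - 339, - 299, - 50, - 379/9 , - 74/19, 143,266.8,278.3, 308, 317, 494, 911, 928]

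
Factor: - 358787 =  - 11^1*13^2*193^1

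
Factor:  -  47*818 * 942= - 2^2 * 3^1*47^1*157^1*409^1 = -36216132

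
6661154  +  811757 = 7472911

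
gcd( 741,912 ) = 57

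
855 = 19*45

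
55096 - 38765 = 16331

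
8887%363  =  175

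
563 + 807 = 1370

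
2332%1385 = 947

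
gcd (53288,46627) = 6661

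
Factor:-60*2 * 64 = -7680 = - 2^9*3^1*5^1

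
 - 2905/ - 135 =21 + 14/27 = 21.52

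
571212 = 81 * 7052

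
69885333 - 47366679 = 22518654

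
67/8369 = 67/8369 = 0.01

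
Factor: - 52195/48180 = -2^(-2 )*3^( - 1 )* 13^1 = - 13/12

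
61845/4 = 15461 + 1/4 = 15461.25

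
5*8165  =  40825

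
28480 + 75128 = 103608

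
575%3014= 575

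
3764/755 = 3764/755 = 4.99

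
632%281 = 70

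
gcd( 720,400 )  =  80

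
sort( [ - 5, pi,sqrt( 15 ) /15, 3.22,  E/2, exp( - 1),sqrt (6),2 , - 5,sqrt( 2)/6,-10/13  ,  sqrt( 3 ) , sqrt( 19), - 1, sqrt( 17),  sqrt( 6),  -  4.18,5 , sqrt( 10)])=[  -  5,-5,  -  4.18,- 1, - 10/13, sqrt( 2)/6,sqrt (15 ) /15, exp( - 1), E/2,sqrt( 3), 2, sqrt (6 ), sqrt( 6), pi, sqrt( 10), 3.22,sqrt(17), sqrt( 19), 5]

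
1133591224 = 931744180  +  201847044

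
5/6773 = 5/6773  =  0.00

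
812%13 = 6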